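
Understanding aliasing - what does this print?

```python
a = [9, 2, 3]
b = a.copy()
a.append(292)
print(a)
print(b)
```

Key concept: list.copy() creates independent copy.
Step by step:
`a = [9, 2, 3]` → a = [9, 2, 3]
`b = a.copy()` → b = [9, 2, 3]
`a.append(292)` → a = [9, 2, 3, 292]
`print(a)` → prints [9, 2, 3, 292]
`print(b)` → prints [9, 2, 3]

Answer:
[9, 2, 3, 292]
[9, 2, 3]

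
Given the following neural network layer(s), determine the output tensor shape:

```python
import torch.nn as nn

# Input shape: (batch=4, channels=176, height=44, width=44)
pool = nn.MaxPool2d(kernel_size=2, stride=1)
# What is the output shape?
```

Input: (4, 176, 44, 44) -> Output: (4, 176, 43, 43)

Answer: (4, 176, 43, 43)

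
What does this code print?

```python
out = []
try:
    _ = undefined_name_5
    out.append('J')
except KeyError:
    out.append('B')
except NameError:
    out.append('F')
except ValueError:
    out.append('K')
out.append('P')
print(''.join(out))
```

Execution trace: 'F' (except NameError) → 'P' (after the try/except). Output: FP

Answer: FP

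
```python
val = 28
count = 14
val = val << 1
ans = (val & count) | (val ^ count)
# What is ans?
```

Trace:
`val = 28` → val = 28
`count = 14` → count = 14
`val = val << 1` → val = 56
`ans = (val & count) | (val ^ count)` → ans = 62
So ans = 62

Answer: 62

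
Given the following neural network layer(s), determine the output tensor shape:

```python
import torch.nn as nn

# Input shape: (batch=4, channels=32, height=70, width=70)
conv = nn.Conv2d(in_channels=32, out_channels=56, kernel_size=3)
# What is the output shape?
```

Input: (4, 32, 70, 70) -> Output: (4, 56, 68, 68)

Answer: (4, 56, 68, 68)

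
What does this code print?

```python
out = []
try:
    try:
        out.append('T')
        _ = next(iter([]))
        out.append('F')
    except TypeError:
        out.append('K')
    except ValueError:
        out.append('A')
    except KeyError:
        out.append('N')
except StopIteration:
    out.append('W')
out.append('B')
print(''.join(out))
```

Execution trace: 'T' (try body) → 'W' (outer except StopIteration) → 'B' (after the try/except). Output: TWB

Answer: TWB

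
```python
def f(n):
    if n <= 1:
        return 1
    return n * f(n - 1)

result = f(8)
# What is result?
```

f(8) = 8 * 7 * 6 * 5 * 4 * 3 * 2 * 1 = 40320

Answer: 40320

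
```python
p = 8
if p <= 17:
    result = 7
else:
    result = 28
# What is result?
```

Trace:
`p = 8` → p = 8
`if p <= 17: ...` → p <= 17 is True → result = 7
So result = 7

Answer: 7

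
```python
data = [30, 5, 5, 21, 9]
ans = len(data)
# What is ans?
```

Trace:
`data = [30, 5, 5, 21, 9]` → data = [30, 5, 5, 21, 9]
`ans = len(data)` → ans = 5
So ans = 5

Answer: 5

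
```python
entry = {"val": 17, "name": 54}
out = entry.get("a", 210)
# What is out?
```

Trace:
`entry = {"val": 17, "name": 54}` → entry = {'val': 17, 'name': 54}
`out = entry.get("a", 210)` → out = 210
So out = 210

Answer: 210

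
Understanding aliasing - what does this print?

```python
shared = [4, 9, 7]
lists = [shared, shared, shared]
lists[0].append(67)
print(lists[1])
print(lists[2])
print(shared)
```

Key concept: list of same reference.
Step by step:
`shared = [4, 9, 7]` → shared = [4, 9, 7]
`lists = [shared, shared, shared]` → lists = [[4, 9, 7], [4, 9, 7], [4, 9, 7]]
`lists[0].append(67)` → shared = [4, 9, 7, 67]; lists = [[4, 9, 7, 67], [4, 9, 7, 67], [4, 9, 7, 67]]
`print(lists[1])` → prints [4, 9, 7, 67]
`print(lists[2])` → prints [4, 9, 7, 67]
`print(shared)` → prints [4, 9, 7, 67]

Answer:
[4, 9, 7, 67]
[4, 9, 7, 67]
[4, 9, 7, 67]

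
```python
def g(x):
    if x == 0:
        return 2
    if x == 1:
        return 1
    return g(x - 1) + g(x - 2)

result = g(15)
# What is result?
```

Build up from base cases: g(0)=2, g(1)=1, g(2)=3, g(3)=4, g(4)=7, g(5)=11, g(6)=18, ..., g(15)=1364

Answer: 1364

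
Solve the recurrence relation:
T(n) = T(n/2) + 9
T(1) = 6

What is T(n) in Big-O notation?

Each step divides n by 2 and adds 9. After log_2(n) steps we reach T(1)=6. So T(n) = 9·log_2(n) + 6 = O(log n).

Answer: O(log n)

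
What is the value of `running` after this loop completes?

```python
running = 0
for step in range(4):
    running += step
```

Sum of 0 to 3 = 6
`running` takes the values: 0 → 1 → 3 → 6

Answer: 6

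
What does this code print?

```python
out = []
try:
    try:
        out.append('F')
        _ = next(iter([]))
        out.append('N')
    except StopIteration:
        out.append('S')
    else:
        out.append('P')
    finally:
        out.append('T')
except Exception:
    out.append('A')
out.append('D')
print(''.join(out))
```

Execution trace: 'F' (inner try body) → 'S' (inner except StopIteration) → 'T' (inner finally) → 'D' (after the try/except). Output: FSTD

Answer: FSTD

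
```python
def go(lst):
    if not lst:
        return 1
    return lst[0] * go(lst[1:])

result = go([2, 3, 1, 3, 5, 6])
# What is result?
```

Product over [2, 3, 1, 3, 5, 6] = 2 * 3 * 1 * 3 * 5 * 6 = 540

Answer: 540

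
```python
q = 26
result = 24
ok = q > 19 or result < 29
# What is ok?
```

Trace:
`q = 26` → q = 26
`result = 24` → result = 24
`ok = q > 19 or result < 29` → ok = True
So ok = True

Answer: True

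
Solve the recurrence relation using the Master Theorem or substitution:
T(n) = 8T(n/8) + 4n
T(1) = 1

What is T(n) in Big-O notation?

By Master Theorem: a=8, b=8, f(n)=4n. Since log_8(8) = 1 and f(n) = Θ(n^1), Case 2 applies. T(n) = O(n log n).

Answer: O(n log n)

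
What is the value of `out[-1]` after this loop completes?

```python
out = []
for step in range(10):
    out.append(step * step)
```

Last element of squares 0 to 9
`out` takes the values: [] → [0] → [0, 1] → [0, 1, 4] → [0, 1, 4, 9] → [0, 1, 4, 9, 16] → [0, 1, 4, 9, 16, 25] → [0, 1, 4, 9, 16, 25, 36] → [0, 1, 4, 9, 16, 25, 36, 49] → [0, 1, 4, 9, 16, 25, 36, 49, 64] → [0, 1, 4, 9, 16, 25, 36, 49, 64, 81]
So `out[-1]` = 81

Answer: 81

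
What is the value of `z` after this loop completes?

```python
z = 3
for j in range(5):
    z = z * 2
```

Multiply by 2, 5 times: 3 * 2^5 = 96
`z` takes the values: 3 → 6 → 12 → 24 → 48 → 96

Answer: 96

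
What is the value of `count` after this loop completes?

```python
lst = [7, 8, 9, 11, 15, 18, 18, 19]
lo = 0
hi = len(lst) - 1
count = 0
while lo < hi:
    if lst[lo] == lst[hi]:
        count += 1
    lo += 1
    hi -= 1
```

Count matching pairs from ends
`count` takes the values: 0

Answer: 0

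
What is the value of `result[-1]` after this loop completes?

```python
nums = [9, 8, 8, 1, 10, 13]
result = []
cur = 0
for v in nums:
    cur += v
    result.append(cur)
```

Cumulative sum ends at 49
`result` takes the values: [] → [9] → [9, 17] → [9, 17, 25] → [9, 17, 25, 26] → [9, 17, 25, 26, 36] → [9, 17, 25, 26, 36, 49]
So `result[-1]` = 49

Answer: 49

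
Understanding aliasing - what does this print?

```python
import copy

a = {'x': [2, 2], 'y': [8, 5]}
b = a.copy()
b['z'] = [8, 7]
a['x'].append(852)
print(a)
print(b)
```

Key concept: shallow copy of dict with mutable values.
Step by step:
`a = {'x': [2, 2], 'y': [8, 5]}` → a = {'x': [2, 2], 'y': [8, 5]}
`b = a.copy()` → b = {'x': [2, 2], 'y': [8, 5]}
`b['z'] = [8, 7]` → b = {'x': [2, 2], 'y': [8, 5], 'z': [8, 7]}
`a['x'].append(852)` → a = {'x': [2, 2, 852], 'y': [8, 5]}; b = {'x': [2, 2, 852], 'y': [8, 5], 'z': [8, 7]}
`print(a)` → prints {'x': [2, 2, 852], 'y': [8, 5]}
`print(b)` → prints {'x': [2, 2, 852], 'y': [8, 5], 'z': [8, 7]}

Answer:
{'x': [2, 2, 852], 'y': [8, 5]}
{'x': [2, 2, 852], 'y': [8, 5], 'z': [8, 7]}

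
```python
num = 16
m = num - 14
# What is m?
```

Trace:
`num = 16` → num = 16
`m = num - 14` → m = 2
So m = 2

Answer: 2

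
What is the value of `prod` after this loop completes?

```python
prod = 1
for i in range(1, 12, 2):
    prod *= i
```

Product of 1, 3, 5, ... up to 11
`prod` takes the values: 1 → 3 → 15 → 105 → 945 → 10395

Answer: 10395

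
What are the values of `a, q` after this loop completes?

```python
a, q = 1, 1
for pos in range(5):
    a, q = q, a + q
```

Fibonacci: after 5 iterations
`a, q` takes the values: (1, 1) → (1, 2) → (2, 3) → (3, 5) → (5, 8) → (8, 13)

Answer: 8, 13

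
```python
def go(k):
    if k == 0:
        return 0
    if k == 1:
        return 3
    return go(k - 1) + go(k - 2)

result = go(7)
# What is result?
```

Build up from base cases: go(0)=0, go(1)=3, go(2)=3, go(3)=6, go(4)=9, go(5)=15, go(6)=24, ..., go(7)=39

Answer: 39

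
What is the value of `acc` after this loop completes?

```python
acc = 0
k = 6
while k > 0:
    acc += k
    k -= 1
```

Sum 6 down to 1
`acc` takes the values: 0 → 6 → 11 → 15 → 18 → 20 → 21

Answer: 21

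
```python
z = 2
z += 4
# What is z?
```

Trace:
`z = 2` → z = 2
`z += 4` → z = 6
So z = 6

Answer: 6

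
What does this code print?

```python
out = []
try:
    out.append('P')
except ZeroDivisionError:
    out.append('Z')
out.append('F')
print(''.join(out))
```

Execution trace: 'P' (try body, no exception) → 'F' (after the try/except). Output: PF

Answer: PF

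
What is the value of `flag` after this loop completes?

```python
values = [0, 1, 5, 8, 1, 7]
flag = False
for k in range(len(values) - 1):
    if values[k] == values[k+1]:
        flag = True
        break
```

Check consecutive duplicates in [0, 1, 5, 8, 1, 7]
`flag` takes the values: False

Answer: False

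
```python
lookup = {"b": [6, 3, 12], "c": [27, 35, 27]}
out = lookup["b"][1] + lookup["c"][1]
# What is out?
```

Trace:
`lookup = {"b": [6, 3, 12], "c": [27, 35, 27]}` → lookup = {'b': [6, 3, 12], 'c': [27, 35, 27]}
`out = lookup["b"][1] + lookup["c"][1]` → out = 38
So out = 38

Answer: 38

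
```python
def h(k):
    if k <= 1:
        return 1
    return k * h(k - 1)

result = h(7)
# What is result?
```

h(7) = 7 * 6 * 5 * 4 * 3 * 2 * 1 = 5040

Answer: 5040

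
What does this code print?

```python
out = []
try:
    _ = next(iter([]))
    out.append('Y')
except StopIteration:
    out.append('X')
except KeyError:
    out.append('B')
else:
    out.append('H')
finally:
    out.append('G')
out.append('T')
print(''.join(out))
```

Execution trace: 'X' (except StopIteration) → 'G' (finally) → 'T' (after the try/except). Output: XGT

Answer: XGT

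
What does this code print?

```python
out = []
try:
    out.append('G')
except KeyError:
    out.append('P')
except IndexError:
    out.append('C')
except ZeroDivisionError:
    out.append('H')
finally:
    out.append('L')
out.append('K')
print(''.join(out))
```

Execution trace: 'G' (try body, no exception) → 'L' (finally) → 'K' (after the try/except). Output: GLK

Answer: GLK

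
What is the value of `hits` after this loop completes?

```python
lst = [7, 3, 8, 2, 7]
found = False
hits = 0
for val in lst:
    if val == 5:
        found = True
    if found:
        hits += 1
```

Count elements after first 5 in [7, 3, 8, 2, 7]
`hits` takes the values: 0

Answer: 0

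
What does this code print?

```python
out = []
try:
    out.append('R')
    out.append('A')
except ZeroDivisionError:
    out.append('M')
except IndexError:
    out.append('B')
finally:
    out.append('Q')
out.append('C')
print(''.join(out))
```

Execution trace: 'R' (try body) → 'A' (try body, no exception) → 'Q' (finally) → 'C' (after the try/except). Output: RAQC

Answer: RAQC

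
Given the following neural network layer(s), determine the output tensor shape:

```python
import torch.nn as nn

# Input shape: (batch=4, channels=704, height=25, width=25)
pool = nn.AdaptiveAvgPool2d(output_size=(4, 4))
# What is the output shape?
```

Input: (4, 704, 25, 25) -> Output: (4, 704, 4, 4)

Answer: (4, 704, 4, 4)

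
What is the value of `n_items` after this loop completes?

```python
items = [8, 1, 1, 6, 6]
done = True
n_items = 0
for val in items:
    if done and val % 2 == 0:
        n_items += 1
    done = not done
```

Count even values at even positions
`n_items` takes the values: 0 → 1 → 2

Answer: 2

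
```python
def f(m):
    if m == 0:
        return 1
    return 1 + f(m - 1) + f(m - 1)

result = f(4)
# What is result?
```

f(m) = 1 + 2·f(m-1), f(0)=1. Closed form: (1+1)·2^4 - 1 = 31.

Answer: 31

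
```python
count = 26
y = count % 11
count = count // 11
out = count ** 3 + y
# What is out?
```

Trace:
`count = 26` → count = 26
`y = count % 11` → y = 4
`count = count // 11` → count = 2
`out = count ** 3 + y` → out = 12
So out = 12

Answer: 12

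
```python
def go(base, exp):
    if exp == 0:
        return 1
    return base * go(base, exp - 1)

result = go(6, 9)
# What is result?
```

go(6, 9) = 6 * 6 * 6 * 6 * 6 * 6 * 6 * 6 * 6 = 10077696

Answer: 10077696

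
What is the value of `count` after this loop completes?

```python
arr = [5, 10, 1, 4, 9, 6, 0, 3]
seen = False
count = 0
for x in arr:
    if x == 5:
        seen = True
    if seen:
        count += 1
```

Count elements after first 5 in [5, 10, 1, 4, 9, 6, 0, 3]
`count` takes the values: 0 → 1 → 2 → 3 → 4 → 5 → 6 → 7 → 8

Answer: 8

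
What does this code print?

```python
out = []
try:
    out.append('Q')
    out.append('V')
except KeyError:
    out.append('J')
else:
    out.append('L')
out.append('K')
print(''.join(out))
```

Execution trace: 'Q' (try body) → 'V' (try body, no exception) → 'L' (else) → 'K' (after the try/except). Output: QVLK

Answer: QVLK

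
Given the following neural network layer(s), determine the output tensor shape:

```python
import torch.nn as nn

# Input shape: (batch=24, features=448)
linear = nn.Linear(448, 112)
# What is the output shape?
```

Input: (24, 448) -> Output: (24, 112)

Answer: (24, 112)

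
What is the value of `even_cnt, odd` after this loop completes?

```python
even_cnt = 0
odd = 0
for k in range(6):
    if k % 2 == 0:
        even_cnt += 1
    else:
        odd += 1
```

Count evens and odds in range(6)
`even_cnt, odd` takes the values: (0, 0) → (1, 0) → (1, 1) → (2, 1) → (2, 2) → (3, 2) → (3, 3)

Answer: 3, 3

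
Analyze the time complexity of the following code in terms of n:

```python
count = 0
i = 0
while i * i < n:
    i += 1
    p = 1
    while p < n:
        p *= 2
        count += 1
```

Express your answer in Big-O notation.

Each loop level contributes: √n × log n. Multiplying the contributions gives O(√n log n).

Answer: O(√n log n)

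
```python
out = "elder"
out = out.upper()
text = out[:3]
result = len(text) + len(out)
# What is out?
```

Trace:
`out = "elder"` → out = 'elder'
`out = out.upper()` → out = 'ELDER'
`text = out[:3]` → text = 'ELD'
`result = len(text) + len(out)` → result = 8
So out = 'ELDER'

Answer: 'ELDER'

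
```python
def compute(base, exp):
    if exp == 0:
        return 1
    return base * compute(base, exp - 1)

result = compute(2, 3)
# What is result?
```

compute(2, 3) = 2 * 2 * 2 = 8

Answer: 8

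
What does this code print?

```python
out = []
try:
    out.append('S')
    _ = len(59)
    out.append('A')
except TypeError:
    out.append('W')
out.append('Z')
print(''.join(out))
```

Execution trace: 'S' (try body) → 'W' (except TypeError) → 'Z' (after the try/except). Output: SWZ

Answer: SWZ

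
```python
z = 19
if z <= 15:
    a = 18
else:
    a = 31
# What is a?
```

Trace:
`z = 19` → z = 19
`if z <= 15: ...` → z <= 15 is False, take else branch → a = 31
So a = 31

Answer: 31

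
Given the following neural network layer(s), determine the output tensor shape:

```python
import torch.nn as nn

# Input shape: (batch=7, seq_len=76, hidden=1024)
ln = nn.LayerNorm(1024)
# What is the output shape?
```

Input: (7, 76, 1024) -> Output: (7, 76, 1024)

Answer: (7, 76, 1024)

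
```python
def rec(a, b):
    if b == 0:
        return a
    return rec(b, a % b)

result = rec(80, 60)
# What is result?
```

rec(80, 60) -> rec(60, 20) -> rec(20, 0) -> 20

Answer: 20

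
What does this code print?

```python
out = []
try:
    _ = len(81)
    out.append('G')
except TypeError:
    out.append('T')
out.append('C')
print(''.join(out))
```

Execution trace: 'T' (except TypeError) → 'C' (after the try/except). Output: TC

Answer: TC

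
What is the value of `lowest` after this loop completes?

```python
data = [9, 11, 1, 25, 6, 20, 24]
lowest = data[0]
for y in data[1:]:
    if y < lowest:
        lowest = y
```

Minimum of [9, 11, 1, 25, 6, 20, 24]
`lowest` takes the values: 9 → 1

Answer: 1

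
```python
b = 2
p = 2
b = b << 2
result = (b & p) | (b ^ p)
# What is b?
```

Trace:
`b = 2` → b = 2
`p = 2` → p = 2
`b = b << 2` → b = 8
`result = (b & p) | (b ^ p)` → result = 10
So b = 8

Answer: 8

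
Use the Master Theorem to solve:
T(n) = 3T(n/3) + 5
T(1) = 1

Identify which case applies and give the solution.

a=3, b=3, f(n)=5. log_3(3) = 1. Since c=0 < 1, Case 1 applies: T(n) = Θ(n^log_b(a)) = O(n).

Answer: O(n) - Case 1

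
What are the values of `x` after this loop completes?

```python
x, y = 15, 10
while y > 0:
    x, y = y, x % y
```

GCD of 15 and 10
`x` takes the values: 15 → 10 → 5

Answer: 5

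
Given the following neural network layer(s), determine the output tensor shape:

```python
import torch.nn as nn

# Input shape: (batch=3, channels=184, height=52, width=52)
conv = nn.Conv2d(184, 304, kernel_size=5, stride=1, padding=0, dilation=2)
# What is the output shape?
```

Input: (3, 184, 52, 52) -> Output: (3, 304, 44, 44)

Answer: (3, 304, 44, 44)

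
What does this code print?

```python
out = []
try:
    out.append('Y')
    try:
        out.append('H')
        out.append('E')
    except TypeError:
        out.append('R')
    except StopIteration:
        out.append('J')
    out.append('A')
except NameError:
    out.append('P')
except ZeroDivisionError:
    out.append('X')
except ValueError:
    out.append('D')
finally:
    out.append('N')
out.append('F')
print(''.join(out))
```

Execution trace: 'Y' (try body) → 'H' (inner try body) → 'E' (inner try body, no exception) → 'A' (try body, no exception) → 'N' (finally) → 'F' (after the try/except). Output: YHEANF

Answer: YHEANF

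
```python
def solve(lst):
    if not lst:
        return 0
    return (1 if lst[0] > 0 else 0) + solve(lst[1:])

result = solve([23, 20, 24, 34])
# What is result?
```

Count of positive elements in [23, 20, 24, 34] = 4

Answer: 4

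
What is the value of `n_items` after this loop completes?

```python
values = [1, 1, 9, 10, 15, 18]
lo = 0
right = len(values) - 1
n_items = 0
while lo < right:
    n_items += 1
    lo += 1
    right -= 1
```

Iterations until pointers meet (list length 6)
`n_items` takes the values: 0 → 1 → 2 → 3

Answer: 3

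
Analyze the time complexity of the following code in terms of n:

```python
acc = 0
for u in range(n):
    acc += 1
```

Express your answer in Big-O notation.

Each loop level contributes: n. Multiplying the contributions gives O(n).

Answer: O(n)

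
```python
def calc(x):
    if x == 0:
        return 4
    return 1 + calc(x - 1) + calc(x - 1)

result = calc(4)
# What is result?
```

calc(x) = 1 + 2·calc(x-1), calc(0)=4. Closed form: (4+1)·2^4 - 1 = 79.

Answer: 79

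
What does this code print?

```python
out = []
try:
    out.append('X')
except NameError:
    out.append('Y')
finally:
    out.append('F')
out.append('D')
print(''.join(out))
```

Execution trace: 'X' (try body, no exception) → 'F' (finally) → 'D' (after the try/except). Output: XFD

Answer: XFD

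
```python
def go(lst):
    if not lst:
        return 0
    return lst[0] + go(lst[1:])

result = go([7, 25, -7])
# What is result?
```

7 + 25 + (-7) + 0 = 25

Answer: 25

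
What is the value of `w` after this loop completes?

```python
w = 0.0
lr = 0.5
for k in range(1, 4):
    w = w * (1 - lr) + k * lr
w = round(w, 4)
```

Moving average with lr=0.5
`w` takes the values: 0.0 → 0.5 → 1.25 → 2.125

Answer: 2.125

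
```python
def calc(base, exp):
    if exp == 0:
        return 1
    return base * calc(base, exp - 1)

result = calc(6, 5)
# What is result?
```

calc(6, 5) = 6 * 6 * 6 * 6 * 6 = 7776

Answer: 7776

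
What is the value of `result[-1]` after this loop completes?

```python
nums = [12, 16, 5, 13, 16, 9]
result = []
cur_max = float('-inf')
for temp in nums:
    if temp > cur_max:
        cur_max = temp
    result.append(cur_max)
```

Running max ends at 16
`result` takes the values: [] → [12] → [12, 16] → [12, 16, 16] → [12, 16, 16, 16] → [12, 16, 16, 16, 16] → [12, 16, 16, 16, 16, 16]
So `result[-1]` = 16

Answer: 16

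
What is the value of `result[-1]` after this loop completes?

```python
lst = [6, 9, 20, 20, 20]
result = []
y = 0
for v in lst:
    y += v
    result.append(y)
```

Cumulative sum ends at 75
`result` takes the values: [] → [6] → [6, 15] → [6, 15, 35] → [6, 15, 35, 55] → [6, 15, 35, 55, 75]
So `result[-1]` = 75

Answer: 75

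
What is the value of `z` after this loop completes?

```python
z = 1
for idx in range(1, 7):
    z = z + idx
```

Start at 1, add 1 through 6
`z` takes the values: 1 → 2 → 4 → 7 → 11 → 16 → 22

Answer: 22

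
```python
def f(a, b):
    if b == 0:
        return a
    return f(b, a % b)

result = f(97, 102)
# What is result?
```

f(97, 102) -> f(102, 97) -> f(97, 5) -> f(5, 2) -> f(2, 1) -> f(1, 0) -> 1

Answer: 1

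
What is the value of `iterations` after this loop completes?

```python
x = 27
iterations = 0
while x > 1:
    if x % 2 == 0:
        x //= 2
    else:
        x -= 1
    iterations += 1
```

Steps to reduce 27 to 1
`iterations` takes the values: 0 → 1 → 2 → 3 → 4 → 5 → 6 → 7

Answer: 7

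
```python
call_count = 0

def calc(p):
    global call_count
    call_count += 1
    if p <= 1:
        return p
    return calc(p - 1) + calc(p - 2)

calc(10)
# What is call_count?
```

Calls(p) = 1 + Calls(p-1) + Calls(p-2); Calls(0)=Calls(1)=1. For p=10 this gives 177.

Answer: 177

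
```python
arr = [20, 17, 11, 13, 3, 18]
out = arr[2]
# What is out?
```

Trace:
`arr = [20, 17, 11, 13, 3, 18]` → arr = [20, 17, 11, 13, 3, 18]
`out = arr[2]` → out = 11
So out = 11

Answer: 11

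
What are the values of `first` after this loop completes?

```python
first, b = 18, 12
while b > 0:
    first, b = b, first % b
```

GCD of 18 and 12
`first` takes the values: 18 → 12 → 6

Answer: 6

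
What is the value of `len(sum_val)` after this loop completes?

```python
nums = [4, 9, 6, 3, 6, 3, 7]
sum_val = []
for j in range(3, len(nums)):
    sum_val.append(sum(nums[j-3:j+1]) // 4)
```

Number of 4-element averages
`sum_val` takes the values: [] → [5] → [5, 6] → [5, 6, 4] → [5, 6, 4, 4]
So `len(sum_val)` = 4

Answer: 4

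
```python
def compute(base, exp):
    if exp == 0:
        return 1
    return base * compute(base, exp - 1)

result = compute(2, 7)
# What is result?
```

compute(2, 7) = 2 * 2 * 2 * 2 * 2 * 2 * 2 = 128

Answer: 128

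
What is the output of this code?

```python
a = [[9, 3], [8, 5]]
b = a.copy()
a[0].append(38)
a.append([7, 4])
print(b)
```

Key concept: shallow copy with nested lists.
Step by step:
`a = [[9, 3], [8, 5]]` → a = [[9, 3], [8, 5]]
`b = a.copy()` → b = [[9, 3], [8, 5]]
`a[0].append(38)` → a = [[9, 3, 38], [8, 5]]; b = [[9, 3, 38], [8, 5]]
`a.append([7, 4])` → a = [[9, 3, 38], [8, 5], [7, 4]]
`print(b)` → prints [[9, 3, 38], [8, 5]]

Answer: [[9, 3, 38], [8, 5]]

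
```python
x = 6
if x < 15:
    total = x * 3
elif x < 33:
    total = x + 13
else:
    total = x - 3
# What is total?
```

Trace:
`x = 6` → x = 6
`if x < 15: ...` → x < 15 is True → total = 18
So total = 18

Answer: 18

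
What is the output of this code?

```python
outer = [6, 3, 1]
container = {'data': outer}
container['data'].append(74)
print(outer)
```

Key concept: dict holds reference to list.
Step by step:
`outer = [6, 3, 1]` → outer = [6, 3, 1]
`container = {'data': outer}` → container = {'data': [6, 3, 1]}
`container['data'].append(74)` → outer = [6, 3, 1, 74]; container = {'data': [6, 3, 1, 74]}
`print(outer)` → prints [6, 3, 1, 74]

Answer: [6, 3, 1, 74]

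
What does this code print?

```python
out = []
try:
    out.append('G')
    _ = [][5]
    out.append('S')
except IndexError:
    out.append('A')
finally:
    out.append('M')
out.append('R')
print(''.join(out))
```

Execution trace: 'G' (try body) → 'A' (except IndexError) → 'M' (finally) → 'R' (after the try/except). Output: GAMR

Answer: GAMR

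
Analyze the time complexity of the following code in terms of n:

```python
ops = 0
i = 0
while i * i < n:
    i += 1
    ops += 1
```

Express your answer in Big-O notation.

Each loop level contributes: √n. Multiplying the contributions gives O(√n).

Answer: O(√n)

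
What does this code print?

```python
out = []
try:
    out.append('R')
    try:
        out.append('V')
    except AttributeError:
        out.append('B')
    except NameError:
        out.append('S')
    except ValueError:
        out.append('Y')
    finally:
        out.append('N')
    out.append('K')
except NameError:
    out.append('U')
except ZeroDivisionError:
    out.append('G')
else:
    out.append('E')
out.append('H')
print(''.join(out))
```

Execution trace: 'R' (try body) → 'V' (inner try body, no exception) → 'N' (inner finally) → 'K' (try body, no exception) → 'E' (else) → 'H' (after the try/except). Output: RVNKEH

Answer: RVNKEH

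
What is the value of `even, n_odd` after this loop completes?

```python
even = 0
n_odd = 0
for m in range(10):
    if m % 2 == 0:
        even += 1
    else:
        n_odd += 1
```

Count evens and odds in range(10)
`even, n_odd` takes the values: (0, 0) → (1, 0) → (1, 1) → (2, 1) → (2, 2) → (3, 2) → (3, 3) → (4, 3) → (4, 4) → (5, 4) → (5, 5)

Answer: 5, 5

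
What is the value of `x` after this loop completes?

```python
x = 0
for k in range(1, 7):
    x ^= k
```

XOR of 1 to 6
`x` takes the values: 0 → 1 → 3 → 0 → 4 → 1 → 7

Answer: 7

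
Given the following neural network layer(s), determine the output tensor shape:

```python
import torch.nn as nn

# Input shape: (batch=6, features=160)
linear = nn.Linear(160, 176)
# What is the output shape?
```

Input: (6, 160) -> Output: (6, 176)

Answer: (6, 176)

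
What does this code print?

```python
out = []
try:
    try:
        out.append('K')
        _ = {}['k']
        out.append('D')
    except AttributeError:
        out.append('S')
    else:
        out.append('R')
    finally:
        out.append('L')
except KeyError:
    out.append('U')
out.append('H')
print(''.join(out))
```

Execution trace: 'K' (try body) → 'L' (finally) → 'U' (outer except KeyError) → 'H' (after the try/except). Output: KLUH

Answer: KLUH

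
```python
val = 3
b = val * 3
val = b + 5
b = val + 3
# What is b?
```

Trace:
`val = 3` → val = 3
`b = val * 3` → b = 9
`val = b + 5` → val = 14
`b = val + 3` → b = 17
So b = 17

Answer: 17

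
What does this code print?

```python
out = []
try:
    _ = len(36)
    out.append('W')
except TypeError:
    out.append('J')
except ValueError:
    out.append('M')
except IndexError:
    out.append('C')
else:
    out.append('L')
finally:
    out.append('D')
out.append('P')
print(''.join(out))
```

Execution trace: 'J' (except TypeError) → 'D' (finally) → 'P' (after the try/except). Output: JDP

Answer: JDP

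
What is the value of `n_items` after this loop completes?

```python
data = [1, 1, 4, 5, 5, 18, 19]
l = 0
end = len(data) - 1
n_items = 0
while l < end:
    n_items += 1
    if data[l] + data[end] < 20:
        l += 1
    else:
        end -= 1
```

Steps to find pair summing to 20
`n_items` takes the values: 0 → 1 → 2 → 3 → 4 → 5 → 6

Answer: 6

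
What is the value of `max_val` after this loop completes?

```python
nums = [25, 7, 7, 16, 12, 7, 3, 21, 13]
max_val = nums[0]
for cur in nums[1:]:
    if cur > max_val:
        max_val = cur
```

Maximum of [25, 7, 7, 16, 12, 7, 3, 21, 13]
`max_val` takes the values: 25

Answer: 25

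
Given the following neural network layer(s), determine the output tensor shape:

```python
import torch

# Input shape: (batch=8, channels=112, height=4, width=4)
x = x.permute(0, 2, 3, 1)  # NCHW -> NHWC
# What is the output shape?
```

Input: (8, 112, 4, 4) -> Output: (8, 4, 4, 112)

Answer: (8, 4, 4, 112)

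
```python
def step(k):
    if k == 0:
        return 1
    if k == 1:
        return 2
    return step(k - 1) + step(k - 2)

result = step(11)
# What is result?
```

Build up from base cases: step(0)=1, step(1)=2, step(2)=3, step(3)=5, step(4)=8, step(5)=13, step(6)=21, ..., step(11)=233

Answer: 233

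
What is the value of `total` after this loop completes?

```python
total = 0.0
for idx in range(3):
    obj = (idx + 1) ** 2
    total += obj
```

Sum of squared losses 1² + 2² + ... + 3²
`total` takes the values: 0.0 → 1.0 → 5.0 → 14.0

Answer: 14.0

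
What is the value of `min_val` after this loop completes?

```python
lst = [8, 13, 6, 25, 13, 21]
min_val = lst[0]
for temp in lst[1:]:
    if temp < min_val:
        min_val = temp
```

Minimum of [8, 13, 6, 25, 13, 21]
`min_val` takes the values: 8 → 6

Answer: 6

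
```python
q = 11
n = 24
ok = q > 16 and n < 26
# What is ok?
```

Trace:
`q = 11` → q = 11
`n = 24` → n = 24
`ok = q > 16 and n < 26` → ok = False
So ok = False

Answer: False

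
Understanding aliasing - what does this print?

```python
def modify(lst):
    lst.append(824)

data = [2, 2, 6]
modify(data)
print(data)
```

Key concept: function modifies passed list.
Step by step:
`data = [2, 2, 6]` → data = [2, 2, 6]
`modify(data)` → data = [2, 2, 6, 824]
`print(data)` → prints [2, 2, 6, 824]

Answer: [2, 2, 6, 824]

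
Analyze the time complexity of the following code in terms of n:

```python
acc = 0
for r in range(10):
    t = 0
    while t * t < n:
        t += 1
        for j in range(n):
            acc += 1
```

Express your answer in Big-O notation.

Each loop level contributes: 1 × √n × n. Multiplying the contributions gives O(n√n).

Answer: O(n√n)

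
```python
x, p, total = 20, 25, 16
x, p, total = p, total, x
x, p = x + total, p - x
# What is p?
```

Trace:
`x, p, total = 20, 25, 16` → x = 20; p = 25; total = 16
`x, p, total = p, total, x` → x = 25; p = 16; total = 20
`x, p = x + total, p - x` → x = 45; p = -9
So p = -9

Answer: -9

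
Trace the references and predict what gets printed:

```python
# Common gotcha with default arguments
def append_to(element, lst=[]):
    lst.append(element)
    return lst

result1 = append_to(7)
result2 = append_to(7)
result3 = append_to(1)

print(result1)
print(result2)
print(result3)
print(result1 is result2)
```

Key concept: mutable default argument gotcha.
Step by step:
`result1 = append_to(7)` → result1 = [7]
`result2 = append_to(7)` → result1 = [7, 7] (same object as result2); result2 = [7, 7] (same object as result1)
`result3 = append_to(1)` → result1 = [7, 7, 1] (same object as result2, result3); result2 = [7, 7, 1] (same object as result1, result3); result3 = [7, 7, 1] (same object as result1, result2)
`print(result1)` → prints [7, 7, 1]
`print(result2)` → prints [7, 7, 1]
`print(result3)` → prints [7, 7, 1]
`print(result1 is result2)` → prints True

Answer:
[7, 7, 1]
[7, 7, 1]
[7, 7, 1]
True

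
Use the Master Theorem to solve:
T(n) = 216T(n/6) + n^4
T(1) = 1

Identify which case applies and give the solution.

a=216, b=6, f(n)=n^4. log_6(216) = 3. Since c=4 > 3 and the regularity condition holds (216(n/6)^4 = (216/6^4)n^4 with 216/6^4 < 1), Case 3 applies: T(n) = Θ(f(n)) = O(n^4).

Answer: O(n^4) - Case 3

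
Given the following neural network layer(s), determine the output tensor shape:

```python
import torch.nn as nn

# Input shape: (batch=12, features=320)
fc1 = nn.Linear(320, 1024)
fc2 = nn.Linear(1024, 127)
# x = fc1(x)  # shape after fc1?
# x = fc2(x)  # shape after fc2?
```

Input: (12, 320) -> after fc1: (12, 1024) -> Output: (12, 127)

Answer: (12, 127)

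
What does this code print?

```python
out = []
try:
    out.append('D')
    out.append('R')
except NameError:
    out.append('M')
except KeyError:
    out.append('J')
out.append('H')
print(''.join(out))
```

Execution trace: 'D' (try body) → 'R' (try body, no exception) → 'H' (after the try/except). Output: DRH

Answer: DRH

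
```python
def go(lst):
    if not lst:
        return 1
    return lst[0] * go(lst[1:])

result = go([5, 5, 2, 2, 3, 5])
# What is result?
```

Product over [5, 5, 2, 2, 3, 5] = 5 * 5 * 2 * 2 * 3 * 5 = 1500

Answer: 1500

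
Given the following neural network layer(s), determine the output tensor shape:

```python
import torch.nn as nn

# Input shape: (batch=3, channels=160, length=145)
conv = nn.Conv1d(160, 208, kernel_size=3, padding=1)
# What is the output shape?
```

Input: (3, 160, 145) -> Output: (3, 208, 145)

Answer: (3, 208, 145)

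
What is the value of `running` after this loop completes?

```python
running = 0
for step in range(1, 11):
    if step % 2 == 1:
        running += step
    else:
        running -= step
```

Add odd, subtract even
`running` takes the values: 0 → 1 → -1 → 2 → -2 → 3 → -3 → 4 → -4 → 5 → -5

Answer: -5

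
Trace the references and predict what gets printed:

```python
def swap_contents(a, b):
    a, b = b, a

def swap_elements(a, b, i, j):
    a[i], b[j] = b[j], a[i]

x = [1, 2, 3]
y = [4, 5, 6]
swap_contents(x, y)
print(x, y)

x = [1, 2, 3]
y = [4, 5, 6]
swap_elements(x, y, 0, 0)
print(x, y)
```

Key concept: parameter rebinding vs mutation.
Step by step:
`x = [1, 2, 3]` → x = [1, 2, 3]
`y = [4, 5, 6]` → y = [4, 5, 6]
`swap_contents(x, y)` → no visible change to tracked variables
`print(x, y)` → prints [1, 2, 3] [4, 5, 6]
`x = [1, 2, 3]` → x = [1, 2, 3]
`y = [4, 5, 6]` → y = [4, 5, 6]
`swap_elements(x, y, 0, 0)` → x = [4, 2, 3]; y = [1, 5, 6]
`print(x, y)` → prints [4, 2, 3] [1, 5, 6]

Answer:
[1, 2, 3] [4, 5, 6]
[4, 2, 3] [1, 5, 6]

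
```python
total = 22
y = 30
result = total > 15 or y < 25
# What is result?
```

Trace:
`total = 22` → total = 22
`y = 30` → y = 30
`result = total > 15 or y < 25` → result = True
So result = True

Answer: True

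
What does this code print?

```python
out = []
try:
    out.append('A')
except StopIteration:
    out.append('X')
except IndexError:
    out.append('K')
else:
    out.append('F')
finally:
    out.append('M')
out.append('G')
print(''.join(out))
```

Execution trace: 'A' (try body, no exception) → 'F' (else) → 'M' (finally) → 'G' (after the try/except). Output: AFMG

Answer: AFMG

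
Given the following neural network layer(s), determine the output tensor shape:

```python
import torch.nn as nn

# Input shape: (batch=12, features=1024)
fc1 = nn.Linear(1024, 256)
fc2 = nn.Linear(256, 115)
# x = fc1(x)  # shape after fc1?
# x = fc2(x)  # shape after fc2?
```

Input: (12, 1024) -> after fc1: (12, 256) -> Output: (12, 115)

Answer: (12, 115)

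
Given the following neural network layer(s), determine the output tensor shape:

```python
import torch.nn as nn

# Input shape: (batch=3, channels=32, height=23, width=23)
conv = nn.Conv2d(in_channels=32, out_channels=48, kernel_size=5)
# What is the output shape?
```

Input: (3, 32, 23, 23) -> Output: (3, 48, 19, 19)

Answer: (3, 48, 19, 19)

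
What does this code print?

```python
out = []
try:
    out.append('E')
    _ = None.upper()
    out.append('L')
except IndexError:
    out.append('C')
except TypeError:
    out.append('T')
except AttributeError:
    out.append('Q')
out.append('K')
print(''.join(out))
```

Execution trace: 'E' (try body) → 'Q' (except AttributeError) → 'K' (after the try/except). Output: EQK

Answer: EQK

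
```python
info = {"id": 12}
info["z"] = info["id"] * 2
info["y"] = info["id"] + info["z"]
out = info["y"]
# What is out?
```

Trace:
`info = {"id": 12}` → info = {'id': 12}
`info["z"] = info["id"] * 2` → info = {'id': 12, 'z': 24}
`info["y"] = info["id"] + info["z"]` → info = {'id': 12, 'z': 24, 'y': 36}
`out = info["y"]` → out = 36
So out = 36

Answer: 36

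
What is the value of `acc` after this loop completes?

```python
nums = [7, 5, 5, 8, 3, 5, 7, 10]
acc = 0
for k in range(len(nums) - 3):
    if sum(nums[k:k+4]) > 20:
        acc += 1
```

Count windows with sum > 20
`acc` takes the values: 0 → 1 → 2 → 3 → 4 → 5

Answer: 5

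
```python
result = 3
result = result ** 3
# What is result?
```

Trace:
`result = 3` → result = 3
`result = result ** 3` → result = 27
So result = 27

Answer: 27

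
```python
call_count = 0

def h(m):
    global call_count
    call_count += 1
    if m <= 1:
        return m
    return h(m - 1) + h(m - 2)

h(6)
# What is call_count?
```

Calls(m) = 1 + Calls(m-1) + Calls(m-2); Calls(0)=Calls(1)=1. For m=6 this gives 25.

Answer: 25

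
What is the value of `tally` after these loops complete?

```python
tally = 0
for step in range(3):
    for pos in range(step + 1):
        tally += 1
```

Triangle: 1 + 2 + ... + 3
`tally` takes the values: 0 → 1 → 2 → 3 → 4 → 5 → 6

Answer: 6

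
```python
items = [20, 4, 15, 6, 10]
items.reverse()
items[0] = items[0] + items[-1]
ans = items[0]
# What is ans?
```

Trace:
`items = [20, 4, 15, 6, 10]` → items = [20, 4, 15, 6, 10]
`items.reverse()` → items = [10, 6, 15, 4, 20]
`items[0] = items[0] + items[-1]` → items = [30, 6, 15, 4, 20]
`ans = items[0]` → ans = 30
So ans = 30

Answer: 30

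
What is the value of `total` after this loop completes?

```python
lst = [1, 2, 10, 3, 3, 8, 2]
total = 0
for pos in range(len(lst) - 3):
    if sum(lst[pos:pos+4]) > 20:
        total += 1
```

Count windows with sum > 20
`total` takes the values: 0 → 1

Answer: 1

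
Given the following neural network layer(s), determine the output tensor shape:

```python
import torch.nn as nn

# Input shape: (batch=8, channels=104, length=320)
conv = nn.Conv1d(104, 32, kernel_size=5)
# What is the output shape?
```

Input: (8, 104, 320) -> Output: (8, 32, 316)

Answer: (8, 32, 316)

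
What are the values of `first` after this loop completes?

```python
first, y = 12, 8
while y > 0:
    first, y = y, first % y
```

GCD of 12 and 8
`first` takes the values: 12 → 8 → 4

Answer: 4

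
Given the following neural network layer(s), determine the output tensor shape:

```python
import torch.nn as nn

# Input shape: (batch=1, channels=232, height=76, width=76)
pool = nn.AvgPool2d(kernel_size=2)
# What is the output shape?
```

Input: (1, 232, 76, 76) -> Output: (1, 232, 38, 38)

Answer: (1, 232, 38, 38)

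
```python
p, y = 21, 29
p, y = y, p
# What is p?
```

Trace:
`p, y = 21, 29` → p = 21; y = 29
`p, y = y, p` → p = 29; y = 21
So p = 29

Answer: 29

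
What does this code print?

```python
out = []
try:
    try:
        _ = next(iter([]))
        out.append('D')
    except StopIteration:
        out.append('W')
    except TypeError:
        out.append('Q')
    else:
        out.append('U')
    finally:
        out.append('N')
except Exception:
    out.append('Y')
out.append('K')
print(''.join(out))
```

Execution trace: 'W' (inner except StopIteration) → 'N' (inner finally) → 'K' (after the try/except). Output: WNK

Answer: WNK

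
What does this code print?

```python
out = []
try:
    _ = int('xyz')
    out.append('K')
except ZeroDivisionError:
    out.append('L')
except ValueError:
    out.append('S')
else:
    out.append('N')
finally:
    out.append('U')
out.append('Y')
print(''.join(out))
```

Execution trace: 'S' (except ValueError) → 'U' (finally) → 'Y' (after the try/except). Output: SUY

Answer: SUY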